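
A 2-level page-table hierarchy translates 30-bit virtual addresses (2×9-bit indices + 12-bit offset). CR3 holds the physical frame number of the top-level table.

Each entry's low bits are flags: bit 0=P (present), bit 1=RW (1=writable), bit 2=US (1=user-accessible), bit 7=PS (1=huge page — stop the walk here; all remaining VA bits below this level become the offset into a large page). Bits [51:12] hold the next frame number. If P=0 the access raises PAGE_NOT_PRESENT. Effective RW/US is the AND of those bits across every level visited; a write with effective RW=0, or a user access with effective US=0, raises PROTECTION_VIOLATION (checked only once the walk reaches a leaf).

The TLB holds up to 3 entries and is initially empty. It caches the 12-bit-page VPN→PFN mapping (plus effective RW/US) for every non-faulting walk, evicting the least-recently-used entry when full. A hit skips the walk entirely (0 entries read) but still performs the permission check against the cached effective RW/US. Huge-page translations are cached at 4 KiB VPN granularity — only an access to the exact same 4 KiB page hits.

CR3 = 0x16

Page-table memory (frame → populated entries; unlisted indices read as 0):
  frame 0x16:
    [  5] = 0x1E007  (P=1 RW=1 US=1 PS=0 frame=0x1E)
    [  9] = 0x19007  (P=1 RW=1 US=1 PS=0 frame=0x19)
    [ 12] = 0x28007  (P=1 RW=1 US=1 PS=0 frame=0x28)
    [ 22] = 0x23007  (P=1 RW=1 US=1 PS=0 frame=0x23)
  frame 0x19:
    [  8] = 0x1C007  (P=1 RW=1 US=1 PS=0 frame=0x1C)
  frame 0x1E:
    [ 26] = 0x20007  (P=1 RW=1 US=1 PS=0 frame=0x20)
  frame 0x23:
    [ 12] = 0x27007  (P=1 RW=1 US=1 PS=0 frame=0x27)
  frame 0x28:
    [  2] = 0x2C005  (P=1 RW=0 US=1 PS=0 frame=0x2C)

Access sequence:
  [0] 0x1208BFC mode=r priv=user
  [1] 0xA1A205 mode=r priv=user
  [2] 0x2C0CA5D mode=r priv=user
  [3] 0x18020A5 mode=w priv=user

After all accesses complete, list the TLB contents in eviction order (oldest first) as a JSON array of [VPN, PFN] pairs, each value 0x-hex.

Trace:
#0 VA=0x1208BFC (r,user):
  [0] read 0x16 idx=9: raw=0x19007 flags P=1 W=1 U=1 S=0
  [1] read 0x19 idx=8: raw=0x1C007 flags P=1 W=1 U=1 S=0
  ⇒ phys 0x1CBFC  [2 reads]
#1 VA=0xA1A205 (r,user):
  [0] read 0x16 idx=5: raw=0x1E007 flags P=1 W=1 U=1 S=0
  [1] read 0x1E idx=26: raw=0x20007 flags P=1 W=1 U=1 S=0
  ⇒ phys 0x20205  [2 reads]
#2 VA=0x2C0CA5D (r,user):
  [0] read 0x16 idx=22: raw=0x23007 flags P=1 W=1 U=1 S=0
  [1] read 0x23 idx=12: raw=0x27007 flags P=1 W=1 U=1 S=0
  ⇒ phys 0x27A5D  [2 reads]
#3 VA=0x18020A5 (w,user):
  [0] read 0x16 idx=12: raw=0x28007 flags P=1 W=1 U=1 S=0
  [1] read 0x28 idx=2: raw=0x2C005 flags P=1 W=0 U=1 S=0
  ✗ PROTECTION_VIOLATION  [2 reads]

TLB: [["0x1208", "0x1C"], ["0xA1A", "0x20"], ["0x2C0C", "0x27"]]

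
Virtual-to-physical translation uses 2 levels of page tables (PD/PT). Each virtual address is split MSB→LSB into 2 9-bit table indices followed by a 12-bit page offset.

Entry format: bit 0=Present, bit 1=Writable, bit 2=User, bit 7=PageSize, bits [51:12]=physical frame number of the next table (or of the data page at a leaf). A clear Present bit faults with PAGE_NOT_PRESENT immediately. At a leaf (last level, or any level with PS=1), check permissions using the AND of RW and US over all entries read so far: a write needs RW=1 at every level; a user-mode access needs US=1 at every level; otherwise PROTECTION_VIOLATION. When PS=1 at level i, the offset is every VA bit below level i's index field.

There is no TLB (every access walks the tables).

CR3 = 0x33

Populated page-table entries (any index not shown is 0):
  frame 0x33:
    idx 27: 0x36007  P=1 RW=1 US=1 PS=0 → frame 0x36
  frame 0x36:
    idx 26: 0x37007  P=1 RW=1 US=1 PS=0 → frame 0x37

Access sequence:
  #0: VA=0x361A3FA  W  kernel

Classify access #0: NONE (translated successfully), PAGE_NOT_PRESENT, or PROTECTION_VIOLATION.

Trace:
#0 VA=0x361A3FA (w,kernel):
  lvl0: tbl 0x33, slot 27 ⇒ 0x36007 (P1/RW1/US1/PS0)
  lvl1: tbl 0x36, slot 26 ⇒ 0x37007 (P1/RW1/US1/PS0)
  ✓ 0x373FA  — 2 lookups

Access #0 fault: NONE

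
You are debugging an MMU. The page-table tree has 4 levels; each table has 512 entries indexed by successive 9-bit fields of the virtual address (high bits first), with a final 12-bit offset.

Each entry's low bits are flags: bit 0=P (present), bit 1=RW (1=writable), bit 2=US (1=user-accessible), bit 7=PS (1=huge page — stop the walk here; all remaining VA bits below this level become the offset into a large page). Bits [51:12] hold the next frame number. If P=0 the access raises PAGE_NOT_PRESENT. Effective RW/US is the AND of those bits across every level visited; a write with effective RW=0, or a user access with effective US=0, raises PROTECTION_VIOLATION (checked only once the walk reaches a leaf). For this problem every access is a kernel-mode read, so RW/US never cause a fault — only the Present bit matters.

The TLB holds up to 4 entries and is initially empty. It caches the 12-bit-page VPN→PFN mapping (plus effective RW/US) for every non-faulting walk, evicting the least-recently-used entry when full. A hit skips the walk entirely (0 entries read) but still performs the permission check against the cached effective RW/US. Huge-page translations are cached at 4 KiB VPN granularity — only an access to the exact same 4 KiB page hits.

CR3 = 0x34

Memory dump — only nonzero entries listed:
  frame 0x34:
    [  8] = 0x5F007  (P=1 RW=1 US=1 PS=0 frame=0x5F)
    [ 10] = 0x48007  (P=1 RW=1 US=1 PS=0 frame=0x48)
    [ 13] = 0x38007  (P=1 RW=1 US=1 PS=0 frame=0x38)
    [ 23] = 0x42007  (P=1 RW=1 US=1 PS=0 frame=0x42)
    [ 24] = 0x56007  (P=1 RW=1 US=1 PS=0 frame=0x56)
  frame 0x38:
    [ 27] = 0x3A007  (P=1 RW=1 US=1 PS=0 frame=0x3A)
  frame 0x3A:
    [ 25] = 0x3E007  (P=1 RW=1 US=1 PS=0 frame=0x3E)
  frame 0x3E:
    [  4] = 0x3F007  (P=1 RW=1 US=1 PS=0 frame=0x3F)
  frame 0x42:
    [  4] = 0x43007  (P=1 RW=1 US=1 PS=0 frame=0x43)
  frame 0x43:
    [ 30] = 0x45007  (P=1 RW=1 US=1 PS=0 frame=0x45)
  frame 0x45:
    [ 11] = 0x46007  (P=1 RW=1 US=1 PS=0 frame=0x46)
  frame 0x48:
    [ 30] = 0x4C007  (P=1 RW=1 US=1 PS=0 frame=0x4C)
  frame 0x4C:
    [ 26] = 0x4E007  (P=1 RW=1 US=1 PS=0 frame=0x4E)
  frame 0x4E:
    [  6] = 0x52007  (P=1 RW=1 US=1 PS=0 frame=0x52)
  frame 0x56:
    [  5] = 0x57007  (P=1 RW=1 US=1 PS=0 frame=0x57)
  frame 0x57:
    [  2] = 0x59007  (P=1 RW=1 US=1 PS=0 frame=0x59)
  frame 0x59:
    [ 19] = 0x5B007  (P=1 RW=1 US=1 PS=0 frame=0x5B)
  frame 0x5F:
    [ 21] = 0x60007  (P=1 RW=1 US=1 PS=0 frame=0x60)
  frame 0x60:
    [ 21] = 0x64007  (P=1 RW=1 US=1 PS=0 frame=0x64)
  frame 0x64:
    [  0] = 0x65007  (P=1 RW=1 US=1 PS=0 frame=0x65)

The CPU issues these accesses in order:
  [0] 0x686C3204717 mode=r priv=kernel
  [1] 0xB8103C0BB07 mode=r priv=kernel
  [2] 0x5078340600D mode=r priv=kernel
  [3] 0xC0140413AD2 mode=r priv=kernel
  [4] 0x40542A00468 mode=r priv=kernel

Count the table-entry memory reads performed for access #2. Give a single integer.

Per-access translation:
#0 VA=0x686C3204717 (r,kernel):
  L0 @0x34[13] → 0x38007  P=1,RW=1,US=1,PS=0
  L1 @0x38[27] → 0x3A007  P=1,RW=1,US=1,PS=0
  L2 @0x3A[25] → 0x3E007  P=1,RW=1,US=1,PS=0
  L3 @0x3E[4] → 0x3F007  P=1,RW=1,US=1,PS=0
  ⇒ phys 0x3F717  [4 reads]
#1 VA=0xB8103C0BB07 (r,kernel):
  L0 @0x34[23] → 0x42007  P=1,RW=1,US=1,PS=0
  L1 @0x42[4] → 0x43007  P=1,RW=1,US=1,PS=0
  L2 @0x43[30] → 0x45007  P=1,RW=1,US=1,PS=0
  L3 @0x45[11] → 0x46007  P=1,RW=1,US=1,PS=0
  ⇒ phys 0x46B07  [4 reads]
#2 VA=0x5078340600D (r,kernel):
  L0 @0x34[10] → 0x48007  P=1,RW=1,US=1,PS=0
  L1 @0x48[30] → 0x4C007  P=1,RW=1,US=1,PS=0
  L2 @0x4C[26] → 0x4E007  P=1,RW=1,US=1,PS=0
  L3 @0x4E[6] → 0x52007  P=1,RW=1,US=1,PS=0
  ⇒ phys 0x5200D  [4 reads]
#3 VA=0xC0140413AD2 (r,kernel):
  L0 @0x34[24] → 0x56007  P=1,RW=1,US=1,PS=0
  L1 @0x56[5] → 0x57007  P=1,RW=1,US=1,PS=0
  L2 @0x57[2] → 0x59007  P=1,RW=1,US=1,PS=0
  L3 @0x59[19] → 0x5B007  P=1,RW=1,US=1,PS=0
  ⇒ phys 0x5BAD2  [4 reads]
#4 VA=0x40542A00468 (r,kernel):
  L0 @0x34[8] → 0x5F007  P=1,RW=1,US=1,PS=0
  L1 @0x5F[21] → 0x60007  P=1,RW=1,US=1,PS=0
  L2 @0x60[21] → 0x64007  P=1,RW=1,US=1,PS=0
  L3 @0x64[0] → 0x65007  P=1,RW=1,US=1,PS=0
  ⇒ phys 0x65468  [4 reads]

Entries read for #2: 4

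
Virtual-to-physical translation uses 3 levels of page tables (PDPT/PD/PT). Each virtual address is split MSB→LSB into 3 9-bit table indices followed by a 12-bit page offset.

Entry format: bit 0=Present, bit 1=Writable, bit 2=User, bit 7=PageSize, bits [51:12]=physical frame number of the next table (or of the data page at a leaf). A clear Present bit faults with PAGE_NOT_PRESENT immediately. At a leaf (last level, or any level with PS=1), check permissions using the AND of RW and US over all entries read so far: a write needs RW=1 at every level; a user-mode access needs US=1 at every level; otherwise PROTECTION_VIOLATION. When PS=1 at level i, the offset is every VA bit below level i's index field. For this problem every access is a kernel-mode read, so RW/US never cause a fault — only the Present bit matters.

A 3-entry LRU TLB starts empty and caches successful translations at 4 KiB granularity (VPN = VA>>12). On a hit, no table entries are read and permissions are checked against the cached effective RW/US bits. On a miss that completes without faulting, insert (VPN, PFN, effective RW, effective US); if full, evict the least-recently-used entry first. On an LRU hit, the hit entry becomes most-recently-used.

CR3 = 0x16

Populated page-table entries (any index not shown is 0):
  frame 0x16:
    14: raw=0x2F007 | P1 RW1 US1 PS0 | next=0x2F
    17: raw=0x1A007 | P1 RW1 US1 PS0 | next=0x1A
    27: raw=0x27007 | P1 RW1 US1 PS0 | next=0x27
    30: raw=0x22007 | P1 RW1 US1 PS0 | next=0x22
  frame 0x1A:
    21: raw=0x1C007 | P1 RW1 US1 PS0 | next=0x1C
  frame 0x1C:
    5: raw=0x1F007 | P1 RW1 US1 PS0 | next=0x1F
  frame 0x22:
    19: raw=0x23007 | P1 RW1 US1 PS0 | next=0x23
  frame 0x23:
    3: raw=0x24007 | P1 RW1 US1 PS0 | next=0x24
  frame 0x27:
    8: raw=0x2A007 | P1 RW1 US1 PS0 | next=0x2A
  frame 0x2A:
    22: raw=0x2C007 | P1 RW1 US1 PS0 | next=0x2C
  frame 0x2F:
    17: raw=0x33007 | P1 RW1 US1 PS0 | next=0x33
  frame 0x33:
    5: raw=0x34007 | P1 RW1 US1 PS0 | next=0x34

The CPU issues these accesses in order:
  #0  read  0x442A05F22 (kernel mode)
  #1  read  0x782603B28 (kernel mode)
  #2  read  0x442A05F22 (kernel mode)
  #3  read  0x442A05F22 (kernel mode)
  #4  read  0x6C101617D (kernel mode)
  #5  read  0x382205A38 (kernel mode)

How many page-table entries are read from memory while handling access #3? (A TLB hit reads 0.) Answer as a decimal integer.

Trace:
#0 VA=0x442A05F22 (r,kernel):
  L0 @0x16[17] → 0x1A007  P=1,RW=1,US=1,PS=0
  L1 @0x1A[21] → 0x1C007  P=1,RW=1,US=1,PS=0
  L2 @0x1C[5] → 0x1F007  P=1,RW=1,US=1,PS=0
  ⇒ phys 0x1FF22  [3 reads]
#1 VA=0x782603B28 (r,kernel):
  L0 @0x16[30] → 0x22007  P=1,RW=1,US=1,PS=0
  L1 @0x22[19] → 0x23007  P=1,RW=1,US=1,PS=0
  L2 @0x23[3] → 0x24007  P=1,RW=1,US=1,PS=0
  ⇒ phys 0x24B28  [3 reads]
#2 VA=0x442A05F22 (r,kernel):
  TLB hit vpn=0x442A05 → PA=0x1FF22
#3 VA=0x442A05F22 (r,kernel):
  TLB hit vpn=0x442A05 → PA=0x1FF22
#4 VA=0x6C101617D (r,kernel):
  L0 @0x16[27] → 0x27007  P=1,RW=1,US=1,PS=0
  L1 @0x27[8] → 0x2A007  P=1,RW=1,US=1,PS=0
  L2 @0x2A[22] → 0x2C007  P=1,RW=1,US=1,PS=0
  ⇒ phys 0x2C17D  [3 reads]
#5 VA=0x382205A38 (r,kernel):
  L0 @0x16[14] → 0x2F007  P=1,RW=1,US=1,PS=0
  L1 @0x2F[17] → 0x33007  P=1,RW=1,US=1,PS=0
  L2 @0x33[5] → 0x34007  P=1,RW=1,US=1,PS=0
  ⇒ phys 0x34A38  [3 reads]

Entries read for #3: 0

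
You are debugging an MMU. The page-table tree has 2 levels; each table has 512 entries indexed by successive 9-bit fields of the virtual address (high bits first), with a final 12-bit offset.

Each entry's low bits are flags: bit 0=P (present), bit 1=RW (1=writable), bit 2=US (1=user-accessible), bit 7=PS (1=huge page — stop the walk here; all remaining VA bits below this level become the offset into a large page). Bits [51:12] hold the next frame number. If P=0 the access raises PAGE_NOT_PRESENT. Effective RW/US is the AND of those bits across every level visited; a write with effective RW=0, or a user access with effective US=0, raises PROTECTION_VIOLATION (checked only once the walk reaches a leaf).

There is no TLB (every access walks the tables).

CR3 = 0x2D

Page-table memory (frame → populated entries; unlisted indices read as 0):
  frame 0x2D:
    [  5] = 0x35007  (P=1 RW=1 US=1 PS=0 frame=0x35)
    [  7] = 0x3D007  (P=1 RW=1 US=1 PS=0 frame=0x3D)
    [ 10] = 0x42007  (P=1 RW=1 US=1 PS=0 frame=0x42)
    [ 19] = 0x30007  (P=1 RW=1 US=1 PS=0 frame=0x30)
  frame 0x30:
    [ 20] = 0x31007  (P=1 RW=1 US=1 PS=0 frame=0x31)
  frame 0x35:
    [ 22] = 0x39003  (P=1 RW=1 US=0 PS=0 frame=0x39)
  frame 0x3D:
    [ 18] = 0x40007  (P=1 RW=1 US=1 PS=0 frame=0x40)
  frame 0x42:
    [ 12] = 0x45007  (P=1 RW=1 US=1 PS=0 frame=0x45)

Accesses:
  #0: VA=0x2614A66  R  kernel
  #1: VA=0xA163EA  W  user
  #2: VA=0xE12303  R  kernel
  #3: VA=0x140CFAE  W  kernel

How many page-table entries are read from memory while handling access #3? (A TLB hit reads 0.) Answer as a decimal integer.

Walk each access:
#0 VA=0x2614A66 (r,kernel):
  L0: frame=0x2D idx=19 entry=0x30007 [P=1 RW=1 US=1 PS=0]
  L1: frame=0x30 idx=20 entry=0x31007 [P=1 RW=1 US=1 PS=0]
  ✓ 0x31A66  — 2 lookups
#1 VA=0xA163EA (w,user):
  L0: frame=0x2D idx=5 entry=0x35007 [P=1 RW=1 US=1 PS=0]
  L1: frame=0x35 idx=22 entry=0x39003 [P=1 RW=1 US=0 PS=0]
  → PROTECTION_VIOLATION  (2 entries read)
#2 VA=0xE12303 (r,kernel):
  L0: frame=0x2D idx=7 entry=0x3D007 [P=1 RW=1 US=1 PS=0]
  L1: frame=0x3D idx=18 entry=0x40007 [P=1 RW=1 US=1 PS=0]
  ✓ 0x40303  — 2 lookups
#3 VA=0x140CFAE (w,kernel):
  L0: frame=0x2D idx=10 entry=0x42007 [P=1 RW=1 US=1 PS=0]
  L1: frame=0x42 idx=12 entry=0x45007 [P=1 RW=1 US=1 PS=0]
  ✓ 0x45FAE  — 2 lookups

Entries read for #3: 2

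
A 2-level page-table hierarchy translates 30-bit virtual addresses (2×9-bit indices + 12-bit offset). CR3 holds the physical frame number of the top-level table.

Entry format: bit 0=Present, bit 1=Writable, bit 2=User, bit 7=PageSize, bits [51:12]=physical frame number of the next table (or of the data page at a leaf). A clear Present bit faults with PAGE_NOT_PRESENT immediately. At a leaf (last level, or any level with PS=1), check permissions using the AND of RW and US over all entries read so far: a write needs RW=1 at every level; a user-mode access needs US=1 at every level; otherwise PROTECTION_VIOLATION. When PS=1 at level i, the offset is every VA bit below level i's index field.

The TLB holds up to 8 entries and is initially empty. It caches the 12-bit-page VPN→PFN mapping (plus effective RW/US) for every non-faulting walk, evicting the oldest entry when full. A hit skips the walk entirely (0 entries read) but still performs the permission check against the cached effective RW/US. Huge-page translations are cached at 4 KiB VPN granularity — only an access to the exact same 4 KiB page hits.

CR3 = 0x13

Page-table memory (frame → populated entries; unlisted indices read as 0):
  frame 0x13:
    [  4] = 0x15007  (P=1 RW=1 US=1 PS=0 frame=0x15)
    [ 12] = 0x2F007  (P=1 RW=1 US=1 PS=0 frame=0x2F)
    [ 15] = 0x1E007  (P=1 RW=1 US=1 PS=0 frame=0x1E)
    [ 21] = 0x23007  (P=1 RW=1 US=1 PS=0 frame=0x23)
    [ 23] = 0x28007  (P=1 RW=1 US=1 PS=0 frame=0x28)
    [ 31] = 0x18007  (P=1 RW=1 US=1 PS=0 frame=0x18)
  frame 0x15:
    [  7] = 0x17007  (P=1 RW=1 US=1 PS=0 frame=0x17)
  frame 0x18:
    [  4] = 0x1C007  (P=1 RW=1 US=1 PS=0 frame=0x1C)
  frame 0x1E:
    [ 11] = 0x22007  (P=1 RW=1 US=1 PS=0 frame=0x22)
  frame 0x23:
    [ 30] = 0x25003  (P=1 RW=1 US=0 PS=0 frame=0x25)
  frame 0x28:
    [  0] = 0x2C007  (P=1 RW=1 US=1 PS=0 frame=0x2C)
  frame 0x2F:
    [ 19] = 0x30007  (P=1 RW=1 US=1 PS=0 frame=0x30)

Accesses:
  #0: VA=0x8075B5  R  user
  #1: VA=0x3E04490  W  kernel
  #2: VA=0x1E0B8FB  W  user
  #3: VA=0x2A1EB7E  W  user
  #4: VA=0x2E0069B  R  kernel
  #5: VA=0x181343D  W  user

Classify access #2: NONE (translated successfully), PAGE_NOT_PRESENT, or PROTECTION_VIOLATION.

Per-access translation:
#0 VA=0x8075B5 (r,user):
  [0] read 0x13 idx=4: raw=0x15007 flags P=1 W=1 U=1 S=0
  [1] read 0x15 idx=7: raw=0x17007 flags P=1 W=1 U=1 S=0
  ⇒ phys 0x175B5  [2 reads]
#1 VA=0x3E04490 (w,kernel):
  [0] read 0x13 idx=31: raw=0x18007 flags P=1 W=1 U=1 S=0
  [1] read 0x18 idx=4: raw=0x1C007 flags P=1 W=1 U=1 S=0
  ⇒ phys 0x1C490  [2 reads]
#2 VA=0x1E0B8FB (w,user):
  [0] read 0x13 idx=15: raw=0x1E007 flags P=1 W=1 U=1 S=0
  [1] read 0x1E idx=11: raw=0x22007 flags P=1 W=1 U=1 S=0
  ⇒ phys 0x228FB  [2 reads]
#3 VA=0x2A1EB7E (w,user):
  [0] read 0x13 idx=21: raw=0x23007 flags P=1 W=1 U=1 S=0
  [1] read 0x23 idx=30: raw=0x25003 flags P=1 W=1 U=0 S=0
  ✗ PROTECTION_VIOLATION  [2 reads]
#4 VA=0x2E0069B (r,kernel):
  [0] read 0x13 idx=23: raw=0x28007 flags P=1 W=1 U=1 S=0
  [1] read 0x28 idx=0: raw=0x2C007 flags P=1 W=1 U=1 S=0
  ⇒ phys 0x2C69B  [2 reads]
#5 VA=0x181343D (w,user):
  [0] read 0x13 idx=12: raw=0x2F007 flags P=1 W=1 U=1 S=0
  [1] read 0x2F idx=19: raw=0x30007 flags P=1 W=1 U=1 S=0
  ⇒ phys 0x3043D  [2 reads]

Access #2 fault: NONE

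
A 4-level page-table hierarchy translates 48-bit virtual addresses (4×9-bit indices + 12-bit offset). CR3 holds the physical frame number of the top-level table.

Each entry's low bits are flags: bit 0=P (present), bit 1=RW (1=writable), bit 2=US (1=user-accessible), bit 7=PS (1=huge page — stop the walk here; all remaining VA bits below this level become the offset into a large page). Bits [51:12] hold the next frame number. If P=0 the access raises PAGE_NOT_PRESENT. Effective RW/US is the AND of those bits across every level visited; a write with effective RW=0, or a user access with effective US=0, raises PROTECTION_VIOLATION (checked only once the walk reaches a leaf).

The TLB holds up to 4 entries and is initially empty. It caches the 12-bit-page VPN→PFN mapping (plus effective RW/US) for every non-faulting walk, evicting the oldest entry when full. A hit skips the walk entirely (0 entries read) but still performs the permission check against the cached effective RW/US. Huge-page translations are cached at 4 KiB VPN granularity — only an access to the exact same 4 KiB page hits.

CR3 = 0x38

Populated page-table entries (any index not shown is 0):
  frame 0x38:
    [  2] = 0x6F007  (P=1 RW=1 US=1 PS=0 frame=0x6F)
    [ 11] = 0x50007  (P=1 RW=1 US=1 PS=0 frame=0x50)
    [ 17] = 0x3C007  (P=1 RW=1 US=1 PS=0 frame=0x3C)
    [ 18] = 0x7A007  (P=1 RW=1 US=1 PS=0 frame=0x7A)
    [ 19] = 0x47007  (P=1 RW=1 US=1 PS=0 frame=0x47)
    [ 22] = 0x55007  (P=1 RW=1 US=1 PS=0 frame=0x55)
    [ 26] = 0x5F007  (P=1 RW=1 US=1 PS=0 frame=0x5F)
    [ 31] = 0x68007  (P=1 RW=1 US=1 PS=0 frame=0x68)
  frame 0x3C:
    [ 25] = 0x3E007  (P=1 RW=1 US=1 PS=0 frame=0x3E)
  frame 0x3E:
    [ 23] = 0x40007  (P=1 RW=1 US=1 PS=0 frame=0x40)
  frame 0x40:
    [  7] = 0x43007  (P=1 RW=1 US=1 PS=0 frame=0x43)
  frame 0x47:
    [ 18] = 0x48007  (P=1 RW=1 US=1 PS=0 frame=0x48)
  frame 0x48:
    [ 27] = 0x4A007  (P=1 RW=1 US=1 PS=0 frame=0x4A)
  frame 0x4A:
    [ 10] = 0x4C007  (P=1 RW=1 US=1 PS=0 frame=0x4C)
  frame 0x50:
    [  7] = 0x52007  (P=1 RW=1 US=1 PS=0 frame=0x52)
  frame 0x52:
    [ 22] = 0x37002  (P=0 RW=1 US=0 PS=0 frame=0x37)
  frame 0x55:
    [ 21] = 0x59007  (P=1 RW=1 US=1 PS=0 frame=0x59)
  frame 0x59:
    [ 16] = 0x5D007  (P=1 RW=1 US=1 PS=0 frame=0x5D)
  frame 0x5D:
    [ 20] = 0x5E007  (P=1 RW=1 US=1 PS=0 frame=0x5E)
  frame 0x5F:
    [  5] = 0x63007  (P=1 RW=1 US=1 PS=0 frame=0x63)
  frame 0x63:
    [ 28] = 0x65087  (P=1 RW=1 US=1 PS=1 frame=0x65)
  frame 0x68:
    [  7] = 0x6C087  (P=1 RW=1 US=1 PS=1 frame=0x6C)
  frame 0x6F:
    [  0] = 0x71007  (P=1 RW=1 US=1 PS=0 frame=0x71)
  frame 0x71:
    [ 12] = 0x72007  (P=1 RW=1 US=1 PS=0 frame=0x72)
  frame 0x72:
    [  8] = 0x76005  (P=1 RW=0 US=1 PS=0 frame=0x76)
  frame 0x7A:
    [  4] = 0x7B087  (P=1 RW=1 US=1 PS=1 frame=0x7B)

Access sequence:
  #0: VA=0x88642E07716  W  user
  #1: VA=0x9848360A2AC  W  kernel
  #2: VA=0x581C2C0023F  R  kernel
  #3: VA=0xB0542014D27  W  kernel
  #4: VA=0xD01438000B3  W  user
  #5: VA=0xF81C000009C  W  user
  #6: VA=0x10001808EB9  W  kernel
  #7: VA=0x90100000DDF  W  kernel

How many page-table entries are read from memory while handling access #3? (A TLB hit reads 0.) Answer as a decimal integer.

Per-access translation:
#0 VA=0x88642E07716 (w,user):
  L0: frame=0x38 idx=17 entry=0x3C007 [P=1 RW=1 US=1 PS=0]
  L1: frame=0x3C idx=25 entry=0x3E007 [P=1 RW=1 US=1 PS=0]
  L2: frame=0x3E idx=23 entry=0x40007 [P=1 RW=1 US=1 PS=0]
  L3: frame=0x40 idx=7 entry=0x43007 [P=1 RW=1 US=1 PS=0]
  ✓ 0x43716  — 4 lookups
#1 VA=0x9848360A2AC (w,kernel):
  L0: frame=0x38 idx=19 entry=0x47007 [P=1 RW=1 US=1 PS=0]
  L1: frame=0x47 idx=18 entry=0x48007 [P=1 RW=1 US=1 PS=0]
  L2: frame=0x48 idx=27 entry=0x4A007 [P=1 RW=1 US=1 PS=0]
  L3: frame=0x4A idx=10 entry=0x4C007 [P=1 RW=1 US=1 PS=0]
  ✓ 0x4C2AC  — 4 lookups
#2 VA=0x581C2C0023F (r,kernel):
  L0: frame=0x38 idx=11 entry=0x50007 [P=1 RW=1 US=1 PS=0]
  L1: frame=0x50 idx=7 entry=0x52007 [P=1 RW=1 US=1 PS=0]
  L2: frame=0x52 idx=22 entry=0x37002 [P=0 RW=1 US=0 PS=0]
  ⇒ fault: PAGE_NOT_PRESENT  — 3 lookups
#3 VA=0xB0542014D27 (w,kernel):
  L0: frame=0x38 idx=22 entry=0x55007 [P=1 RW=1 US=1 PS=0]
  L1: frame=0x55 idx=21 entry=0x59007 [P=1 RW=1 US=1 PS=0]
  L2: frame=0x59 idx=16 entry=0x5D007 [P=1 RW=1 US=1 PS=0]
  L3: frame=0x5D idx=20 entry=0x5E007 [P=1 RW=1 US=1 PS=0]
  ✓ 0x5ED27  — 4 lookups
#4 VA=0xD01438000B3 (w,user):
  L0: frame=0x38 idx=26 entry=0x5F007 [P=1 RW=1 US=1 PS=0]
  L1: frame=0x5F idx=5 entry=0x63007 [P=1 RW=1 US=1 PS=0]
  L2: frame=0x63 idx=28 entry=0x65087 [P=1 RW=1 US=1 PS=1]
  ✓ 0x650B3 (huge @L2)  — 3 lookups
#5 VA=0xF81C000009C (w,user):
  L0: frame=0x38 idx=31 entry=0x68007 [P=1 RW=1 US=1 PS=0]
  L1: frame=0x68 idx=7 entry=0x6C087 [P=1 RW=1 US=1 PS=1]
  ✓ 0x6C09C (huge @L1)  — 2 lookups
#6 VA=0x10001808EB9 (w,kernel):
  L0: frame=0x38 idx=2 entry=0x6F007 [P=1 RW=1 US=1 PS=0]
  L1: frame=0x6F idx=0 entry=0x71007 [P=1 RW=1 US=1 PS=0]
  L2: frame=0x71 idx=12 entry=0x72007 [P=1 RW=1 US=1 PS=0]
  L3: frame=0x72 idx=8 entry=0x76005 [P=1 RW=0 US=1 PS=0]
  ⇒ fault: PROTECTION_VIOLATION  — 4 lookups
#7 VA=0x90100000DDF (w,kernel):
  L0: frame=0x38 idx=18 entry=0x7A007 [P=1 RW=1 US=1 PS=0]
  L1: frame=0x7A idx=4 entry=0x7B087 [P=1 RW=1 US=1 PS=1]
  ✓ 0x7BDDF (huge @L1)  — 2 lookups

Entries read for #3: 4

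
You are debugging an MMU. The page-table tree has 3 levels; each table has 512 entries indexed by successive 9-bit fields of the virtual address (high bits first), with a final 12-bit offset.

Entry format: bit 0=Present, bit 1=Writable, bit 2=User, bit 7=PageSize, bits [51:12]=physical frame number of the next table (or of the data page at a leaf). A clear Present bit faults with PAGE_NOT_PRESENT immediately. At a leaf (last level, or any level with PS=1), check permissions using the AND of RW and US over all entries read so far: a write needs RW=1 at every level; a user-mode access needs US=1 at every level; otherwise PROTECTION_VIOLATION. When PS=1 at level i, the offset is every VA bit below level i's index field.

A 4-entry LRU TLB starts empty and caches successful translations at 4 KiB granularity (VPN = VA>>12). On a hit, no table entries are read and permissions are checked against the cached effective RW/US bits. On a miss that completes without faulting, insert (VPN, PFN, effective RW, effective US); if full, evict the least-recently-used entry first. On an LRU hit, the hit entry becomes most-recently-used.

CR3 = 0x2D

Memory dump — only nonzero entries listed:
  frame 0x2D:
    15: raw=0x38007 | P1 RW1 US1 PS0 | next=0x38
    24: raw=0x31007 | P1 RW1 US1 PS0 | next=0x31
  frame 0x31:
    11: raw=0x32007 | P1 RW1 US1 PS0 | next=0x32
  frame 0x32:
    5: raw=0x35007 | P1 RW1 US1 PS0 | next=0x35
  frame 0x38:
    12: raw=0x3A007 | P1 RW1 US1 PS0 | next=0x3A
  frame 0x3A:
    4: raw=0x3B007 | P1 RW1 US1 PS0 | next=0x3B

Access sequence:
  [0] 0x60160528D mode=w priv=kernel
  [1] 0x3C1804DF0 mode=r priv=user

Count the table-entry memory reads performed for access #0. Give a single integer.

Walk each access:
#0 VA=0x60160528D (w,kernel):
  L0 @0x2D[24] → 0x31007  P=1,RW=1,US=1,PS=0
  L1 @0x31[11] → 0x32007  P=1,RW=1,US=1,PS=0
  L2 @0x32[5] → 0x35007  P=1,RW=1,US=1,PS=0
  ⇒ phys 0x3528D  [3 reads]
#1 VA=0x3C1804DF0 (r,user):
  L0 @0x2D[15] → 0x38007  P=1,RW=1,US=1,PS=0
  L1 @0x38[12] → 0x3A007  P=1,RW=1,US=1,PS=0
  L2 @0x3A[4] → 0x3B007  P=1,RW=1,US=1,PS=0
  ⇒ phys 0x3BDF0  [3 reads]

Entries read for #0: 3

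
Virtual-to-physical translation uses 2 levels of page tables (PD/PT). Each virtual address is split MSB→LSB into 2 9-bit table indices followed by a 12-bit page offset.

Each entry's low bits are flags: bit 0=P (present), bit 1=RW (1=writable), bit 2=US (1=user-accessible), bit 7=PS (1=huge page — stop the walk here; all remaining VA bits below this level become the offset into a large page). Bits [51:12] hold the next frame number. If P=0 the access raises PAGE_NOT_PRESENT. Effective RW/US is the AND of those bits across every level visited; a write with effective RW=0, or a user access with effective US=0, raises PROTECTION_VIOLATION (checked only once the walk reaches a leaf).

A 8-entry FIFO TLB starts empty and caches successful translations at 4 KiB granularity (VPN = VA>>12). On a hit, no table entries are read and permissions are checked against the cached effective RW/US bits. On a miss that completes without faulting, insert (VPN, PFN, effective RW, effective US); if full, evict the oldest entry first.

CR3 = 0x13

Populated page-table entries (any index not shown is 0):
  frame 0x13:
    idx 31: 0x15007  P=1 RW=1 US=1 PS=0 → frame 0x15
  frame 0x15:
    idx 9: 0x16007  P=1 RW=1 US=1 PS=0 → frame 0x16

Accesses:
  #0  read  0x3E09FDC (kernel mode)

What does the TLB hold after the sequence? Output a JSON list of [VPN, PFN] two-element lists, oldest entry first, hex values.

Trace:
#0 VA=0x3E09FDC (r,kernel):
  L0: frame=0x13 idx=31 entry=0x15007 [P=1 RW=1 US=1 PS=0]
  L1: frame=0x15 idx=9 entry=0x16007 [P=1 RW=1 US=1 PS=0]
  ✓ 0x16FDC  — 2 lookups

TLB: [["0x3E09", "0x16"]]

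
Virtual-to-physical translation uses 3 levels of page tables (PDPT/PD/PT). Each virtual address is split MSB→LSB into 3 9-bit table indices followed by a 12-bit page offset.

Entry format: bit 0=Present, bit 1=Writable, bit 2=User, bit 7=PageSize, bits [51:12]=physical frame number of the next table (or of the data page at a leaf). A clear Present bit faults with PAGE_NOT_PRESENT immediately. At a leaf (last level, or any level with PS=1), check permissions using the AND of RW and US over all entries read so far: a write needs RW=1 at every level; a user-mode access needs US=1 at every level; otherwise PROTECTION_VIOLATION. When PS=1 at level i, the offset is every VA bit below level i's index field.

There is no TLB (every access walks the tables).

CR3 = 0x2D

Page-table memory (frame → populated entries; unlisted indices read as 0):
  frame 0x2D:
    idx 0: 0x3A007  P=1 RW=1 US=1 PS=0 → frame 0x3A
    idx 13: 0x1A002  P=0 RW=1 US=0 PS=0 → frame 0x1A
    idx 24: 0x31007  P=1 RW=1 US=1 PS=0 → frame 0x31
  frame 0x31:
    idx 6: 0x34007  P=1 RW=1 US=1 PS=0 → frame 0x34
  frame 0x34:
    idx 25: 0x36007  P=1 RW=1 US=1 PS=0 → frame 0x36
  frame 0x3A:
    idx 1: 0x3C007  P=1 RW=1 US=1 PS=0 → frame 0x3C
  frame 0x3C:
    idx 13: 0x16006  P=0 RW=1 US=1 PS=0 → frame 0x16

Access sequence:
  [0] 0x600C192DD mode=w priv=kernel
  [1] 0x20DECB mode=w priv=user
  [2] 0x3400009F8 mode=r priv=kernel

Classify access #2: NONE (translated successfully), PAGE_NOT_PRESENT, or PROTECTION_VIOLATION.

Per-access translation:
#0 VA=0x600C192DD (w,kernel):
  L0 @0x2D[24] → 0x31007  P=1,RW=1,US=1,PS=0
  L1 @0x31[6] → 0x34007  P=1,RW=1,US=1,PS=0
  L2 @0x34[25] → 0x36007  P=1,RW=1,US=1,PS=0
  → PA=0x362DD  (3 entries read)
#1 VA=0x20DECB (w,user):
  L0 @0x2D[0] → 0x3A007  P=1,RW=1,US=1,PS=0
  L1 @0x3A[1] → 0x3C007  P=1,RW=1,US=1,PS=0
  L2 @0x3C[13] → 0x16006  P=0,RW=1,US=1,PS=0
  ✗ PAGE_NOT_PRESENT  [3 reads]
#2 VA=0x3400009F8 (r,kernel):
  L0 @0x2D[13] → 0x1A002  P=0,RW=1,US=0,PS=0
  ✗ PAGE_NOT_PRESENT  [1 reads]

Access #2 fault: PAGE_NOT_PRESENT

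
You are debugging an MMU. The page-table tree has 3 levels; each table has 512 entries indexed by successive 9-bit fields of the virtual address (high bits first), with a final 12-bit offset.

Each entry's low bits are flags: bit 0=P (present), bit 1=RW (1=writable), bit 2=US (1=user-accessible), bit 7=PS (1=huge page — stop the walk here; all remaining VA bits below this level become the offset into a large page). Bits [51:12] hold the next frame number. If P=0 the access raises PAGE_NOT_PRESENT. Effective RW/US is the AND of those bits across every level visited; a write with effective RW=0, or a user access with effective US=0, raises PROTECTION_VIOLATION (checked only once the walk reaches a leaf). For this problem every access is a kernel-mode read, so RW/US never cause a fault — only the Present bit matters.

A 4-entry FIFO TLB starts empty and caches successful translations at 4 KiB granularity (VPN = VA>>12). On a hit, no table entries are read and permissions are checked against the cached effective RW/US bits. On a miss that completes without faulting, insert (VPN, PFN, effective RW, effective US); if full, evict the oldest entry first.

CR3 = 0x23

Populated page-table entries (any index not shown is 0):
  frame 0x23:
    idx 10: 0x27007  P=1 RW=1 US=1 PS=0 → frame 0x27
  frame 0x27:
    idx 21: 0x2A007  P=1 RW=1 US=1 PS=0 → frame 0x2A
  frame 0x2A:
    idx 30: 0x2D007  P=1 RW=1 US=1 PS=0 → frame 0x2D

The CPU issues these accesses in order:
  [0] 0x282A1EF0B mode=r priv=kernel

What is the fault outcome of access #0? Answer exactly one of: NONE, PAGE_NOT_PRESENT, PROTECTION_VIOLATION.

Per-access translation:
#0 VA=0x282A1EF0B (r,kernel):
  L0: frame=0x23 idx=10 entry=0x27007 [P=1 RW=1 US=1 PS=0]
  L1: frame=0x27 idx=21 entry=0x2A007 [P=1 RW=1 US=1 PS=0]
  L2: frame=0x2A idx=30 entry=0x2D007 [P=1 RW=1 US=1 PS=0]
  ⇒ phys 0x2DF0B  [3 reads]

Access #0 fault: NONE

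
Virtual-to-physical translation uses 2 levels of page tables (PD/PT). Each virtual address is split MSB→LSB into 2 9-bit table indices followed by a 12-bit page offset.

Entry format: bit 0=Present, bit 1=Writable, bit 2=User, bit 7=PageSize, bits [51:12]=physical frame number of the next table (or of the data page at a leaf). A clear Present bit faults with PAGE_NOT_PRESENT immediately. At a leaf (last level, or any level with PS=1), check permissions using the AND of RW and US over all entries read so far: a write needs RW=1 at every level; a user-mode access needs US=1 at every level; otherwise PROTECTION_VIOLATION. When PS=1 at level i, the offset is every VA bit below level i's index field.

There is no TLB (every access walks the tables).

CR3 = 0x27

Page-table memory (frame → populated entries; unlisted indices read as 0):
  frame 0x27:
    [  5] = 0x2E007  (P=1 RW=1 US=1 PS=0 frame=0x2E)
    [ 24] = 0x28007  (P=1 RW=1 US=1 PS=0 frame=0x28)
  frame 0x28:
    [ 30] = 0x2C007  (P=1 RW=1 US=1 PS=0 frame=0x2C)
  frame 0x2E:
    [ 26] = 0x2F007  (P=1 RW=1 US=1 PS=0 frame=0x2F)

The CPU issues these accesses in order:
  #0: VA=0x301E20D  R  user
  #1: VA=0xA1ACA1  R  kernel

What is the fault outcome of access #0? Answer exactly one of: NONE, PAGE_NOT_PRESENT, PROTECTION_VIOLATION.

Walk each access:
#0 VA=0x301E20D (r,user):
  lvl0: tbl 0x27, slot 24 ⇒ 0x28007 (P1/RW1/US1/PS0)
  lvl1: tbl 0x28, slot 30 ⇒ 0x2C007 (P1/RW1/US1/PS0)
  ✓ 0x2C20D  — 2 lookups
#1 VA=0xA1ACA1 (r,kernel):
  lvl0: tbl 0x27, slot 5 ⇒ 0x2E007 (P1/RW1/US1/PS0)
  lvl1: tbl 0x2E, slot 26 ⇒ 0x2F007 (P1/RW1/US1/PS0)
  ✓ 0x2FCA1  — 2 lookups

Access #0 fault: NONE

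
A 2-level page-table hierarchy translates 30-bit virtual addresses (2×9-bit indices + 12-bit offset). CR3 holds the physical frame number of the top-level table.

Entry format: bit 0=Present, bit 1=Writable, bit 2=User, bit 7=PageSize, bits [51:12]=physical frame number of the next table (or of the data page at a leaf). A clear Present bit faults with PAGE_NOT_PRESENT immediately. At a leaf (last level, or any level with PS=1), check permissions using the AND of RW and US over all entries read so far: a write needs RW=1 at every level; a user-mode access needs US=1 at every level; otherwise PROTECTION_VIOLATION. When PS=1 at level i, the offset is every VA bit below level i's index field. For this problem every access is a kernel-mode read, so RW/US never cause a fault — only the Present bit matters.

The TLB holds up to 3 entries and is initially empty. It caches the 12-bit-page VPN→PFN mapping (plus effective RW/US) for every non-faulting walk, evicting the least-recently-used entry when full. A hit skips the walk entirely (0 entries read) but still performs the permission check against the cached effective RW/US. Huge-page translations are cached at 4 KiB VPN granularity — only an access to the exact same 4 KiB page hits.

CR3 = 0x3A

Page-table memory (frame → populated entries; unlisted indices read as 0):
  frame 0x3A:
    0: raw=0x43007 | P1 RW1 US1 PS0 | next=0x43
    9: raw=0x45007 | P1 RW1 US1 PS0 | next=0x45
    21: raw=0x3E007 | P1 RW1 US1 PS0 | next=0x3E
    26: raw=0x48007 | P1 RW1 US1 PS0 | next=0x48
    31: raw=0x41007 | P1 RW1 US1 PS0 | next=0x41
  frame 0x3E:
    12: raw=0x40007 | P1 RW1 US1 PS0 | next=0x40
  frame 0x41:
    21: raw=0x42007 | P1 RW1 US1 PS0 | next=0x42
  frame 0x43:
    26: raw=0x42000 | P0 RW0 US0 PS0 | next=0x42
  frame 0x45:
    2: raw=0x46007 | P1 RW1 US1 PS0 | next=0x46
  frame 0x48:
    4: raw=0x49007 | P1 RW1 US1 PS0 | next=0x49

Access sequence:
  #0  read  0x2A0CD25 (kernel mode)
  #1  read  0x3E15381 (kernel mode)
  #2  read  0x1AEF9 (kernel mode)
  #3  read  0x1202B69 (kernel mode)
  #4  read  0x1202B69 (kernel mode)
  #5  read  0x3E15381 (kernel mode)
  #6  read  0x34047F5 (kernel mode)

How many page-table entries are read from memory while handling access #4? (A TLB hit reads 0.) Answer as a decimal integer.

Per-access translation:
#0 VA=0x2A0CD25 (r,kernel):
  lvl0: tbl 0x3A, slot 21 ⇒ 0x3E007 (P1/RW1/US1/PS0)
  lvl1: tbl 0x3E, slot 12 ⇒ 0x40007 (P1/RW1/US1/PS0)
  ⇒ phys 0x40D25  [2 reads]
#1 VA=0x3E15381 (r,kernel):
  lvl0: tbl 0x3A, slot 31 ⇒ 0x41007 (P1/RW1/US1/PS0)
  lvl1: tbl 0x41, slot 21 ⇒ 0x42007 (P1/RW1/US1/PS0)
  ⇒ phys 0x42381  [2 reads]
#2 VA=0x1AEF9 (r,kernel):
  lvl0: tbl 0x3A, slot 0 ⇒ 0x43007 (P1/RW1/US1/PS0)
  lvl1: tbl 0x43, slot 26 ⇒ 0x42000 (P0/RW0/US0/PS0)
  ✗ PAGE_NOT_PRESENT  [2 reads]
#3 VA=0x1202B69 (r,kernel):
  lvl0: tbl 0x3A, slot 9 ⇒ 0x45007 (P1/RW1/US1/PS0)
  lvl1: tbl 0x45, slot 2 ⇒ 0x46007 (P1/RW1/US1/PS0)
  ⇒ phys 0x46B69  [2 reads]
#4 VA=0x1202B69 (r,kernel):
  TLB hit vpn=0x1202 → PA=0x46B69
#5 VA=0x3E15381 (r,kernel):
  TLB hit vpn=0x3E15 → PA=0x42381
#6 VA=0x34047F5 (r,kernel):
  lvl0: tbl 0x3A, slot 26 ⇒ 0x48007 (P1/RW1/US1/PS0)
  lvl1: tbl 0x48, slot 4 ⇒ 0x49007 (P1/RW1/US1/PS0)
  ⇒ phys 0x497F5  [2 reads]

Entries read for #4: 0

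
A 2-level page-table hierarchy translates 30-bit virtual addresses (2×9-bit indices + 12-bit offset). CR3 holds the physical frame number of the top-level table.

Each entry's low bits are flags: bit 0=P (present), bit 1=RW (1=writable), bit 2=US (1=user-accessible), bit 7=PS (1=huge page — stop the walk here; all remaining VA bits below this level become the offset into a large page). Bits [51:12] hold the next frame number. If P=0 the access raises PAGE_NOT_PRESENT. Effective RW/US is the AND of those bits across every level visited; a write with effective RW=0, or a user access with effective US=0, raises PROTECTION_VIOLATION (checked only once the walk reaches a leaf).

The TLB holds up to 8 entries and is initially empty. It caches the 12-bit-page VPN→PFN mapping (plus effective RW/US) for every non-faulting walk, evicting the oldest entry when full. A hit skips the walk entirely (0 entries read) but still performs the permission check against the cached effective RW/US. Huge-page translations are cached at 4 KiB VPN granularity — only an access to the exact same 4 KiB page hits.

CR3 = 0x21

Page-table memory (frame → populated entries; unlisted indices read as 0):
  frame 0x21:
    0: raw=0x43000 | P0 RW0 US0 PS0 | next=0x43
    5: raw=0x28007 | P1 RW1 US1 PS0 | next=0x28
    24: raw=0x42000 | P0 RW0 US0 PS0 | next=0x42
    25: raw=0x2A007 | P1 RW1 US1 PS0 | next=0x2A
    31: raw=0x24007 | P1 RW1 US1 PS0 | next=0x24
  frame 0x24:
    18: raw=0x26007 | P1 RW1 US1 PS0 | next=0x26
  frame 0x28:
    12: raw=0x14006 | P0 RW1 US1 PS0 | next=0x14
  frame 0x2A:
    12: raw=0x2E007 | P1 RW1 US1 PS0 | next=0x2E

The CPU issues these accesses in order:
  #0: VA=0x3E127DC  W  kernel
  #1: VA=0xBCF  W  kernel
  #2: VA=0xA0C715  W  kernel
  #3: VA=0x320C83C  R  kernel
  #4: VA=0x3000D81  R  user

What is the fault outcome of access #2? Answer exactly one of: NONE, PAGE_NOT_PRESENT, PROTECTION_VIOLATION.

Per-access translation:
#0 VA=0x3E127DC (w,kernel):
  lvl0: tbl 0x21, slot 31 ⇒ 0x24007 (P1/RW1/US1/PS0)
  lvl1: tbl 0x24, slot 18 ⇒ 0x26007 (P1/RW1/US1/PS0)
  ⇒ phys 0x267DC  [2 reads]
#1 VA=0xBCF (w,kernel):
  lvl0: tbl 0x21, slot 0 ⇒ 0x43000 (P0/RW0/US0/PS0)
  → PAGE_NOT_PRESENT  (1 entries read)
#2 VA=0xA0C715 (w,kernel):
  lvl0: tbl 0x21, slot 5 ⇒ 0x28007 (P1/RW1/US1/PS0)
  lvl1: tbl 0x28, slot 12 ⇒ 0x14006 (P0/RW1/US1/PS0)
  → PAGE_NOT_PRESENT  (2 entries read)
#3 VA=0x320C83C (r,kernel):
  lvl0: tbl 0x21, slot 25 ⇒ 0x2A007 (P1/RW1/US1/PS0)
  lvl1: tbl 0x2A, slot 12 ⇒ 0x2E007 (P1/RW1/US1/PS0)
  ⇒ phys 0x2E83C  [2 reads]
#4 VA=0x3000D81 (r,user):
  lvl0: tbl 0x21, slot 24 ⇒ 0x42000 (P0/RW0/US0/PS0)
  → PAGE_NOT_PRESENT  (1 entries read)

Access #2 fault: PAGE_NOT_PRESENT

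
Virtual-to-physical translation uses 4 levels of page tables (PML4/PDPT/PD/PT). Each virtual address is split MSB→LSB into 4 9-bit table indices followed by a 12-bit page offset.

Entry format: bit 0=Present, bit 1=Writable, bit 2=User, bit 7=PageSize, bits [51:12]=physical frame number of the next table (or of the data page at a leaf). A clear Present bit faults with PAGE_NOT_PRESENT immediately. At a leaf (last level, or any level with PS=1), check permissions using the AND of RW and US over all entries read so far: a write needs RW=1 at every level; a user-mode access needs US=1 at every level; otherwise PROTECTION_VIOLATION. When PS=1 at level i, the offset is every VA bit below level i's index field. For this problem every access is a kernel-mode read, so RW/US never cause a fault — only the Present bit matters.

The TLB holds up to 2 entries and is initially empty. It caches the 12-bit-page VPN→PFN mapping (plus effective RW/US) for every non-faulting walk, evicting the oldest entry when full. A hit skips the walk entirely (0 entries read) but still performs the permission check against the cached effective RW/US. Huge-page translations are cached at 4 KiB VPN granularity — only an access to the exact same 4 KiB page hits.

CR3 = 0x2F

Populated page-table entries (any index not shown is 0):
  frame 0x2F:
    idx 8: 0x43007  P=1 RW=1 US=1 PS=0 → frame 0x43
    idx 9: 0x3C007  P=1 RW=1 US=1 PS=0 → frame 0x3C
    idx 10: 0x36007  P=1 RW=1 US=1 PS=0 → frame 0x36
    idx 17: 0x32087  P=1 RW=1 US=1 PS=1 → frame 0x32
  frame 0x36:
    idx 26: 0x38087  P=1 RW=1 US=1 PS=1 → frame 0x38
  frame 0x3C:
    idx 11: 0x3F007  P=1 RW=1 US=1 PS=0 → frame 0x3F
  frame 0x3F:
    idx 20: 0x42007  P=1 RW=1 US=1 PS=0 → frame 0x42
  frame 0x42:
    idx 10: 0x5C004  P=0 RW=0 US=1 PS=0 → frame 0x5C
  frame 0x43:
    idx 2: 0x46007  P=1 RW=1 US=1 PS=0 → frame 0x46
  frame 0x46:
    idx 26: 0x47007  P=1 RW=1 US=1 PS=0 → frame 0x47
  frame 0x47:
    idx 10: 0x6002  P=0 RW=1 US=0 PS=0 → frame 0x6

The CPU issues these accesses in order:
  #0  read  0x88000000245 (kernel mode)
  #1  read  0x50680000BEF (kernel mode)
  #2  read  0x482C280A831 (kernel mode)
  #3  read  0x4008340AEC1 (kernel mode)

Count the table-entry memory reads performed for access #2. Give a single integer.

Per-access translation:
#0 VA=0x88000000245 (r,kernel):
  L0 @0x2F[17] → 0x32087  P=1,RW=1,US=1,PS=1
  ✓ 0x32245 (huge @L0)  — 1 lookups
#1 VA=0x50680000BEF (r,kernel):
  L0 @0x2F[10] → 0x36007  P=1,RW=1,US=1,PS=0
  L1 @0x36[26] → 0x38087  P=1,RW=1,US=1,PS=1
  ✓ 0x38BEF (huge @L1)  — 2 lookups
#2 VA=0x482C280A831 (r,kernel):
  L0 @0x2F[9] → 0x3C007  P=1,RW=1,US=1,PS=0
  L1 @0x3C[11] → 0x3F007  P=1,RW=1,US=1,PS=0
  L2 @0x3F[20] → 0x42007  P=1,RW=1,US=1,PS=0
  L3 @0x42[10] → 0x5C004  P=0,RW=0,US=1,PS=0
  ✗ PAGE_NOT_PRESENT  [4 reads]
#3 VA=0x4008340AEC1 (r,kernel):
  L0 @0x2F[8] → 0x43007  P=1,RW=1,US=1,PS=0
  L1 @0x43[2] → 0x46007  P=1,RW=1,US=1,PS=0
  L2 @0x46[26] → 0x47007  P=1,RW=1,US=1,PS=0
  L3 @0x47[10] → 0x6002  P=0,RW=1,US=0,PS=0
  ✗ PAGE_NOT_PRESENT  [4 reads]

Entries read for #2: 4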